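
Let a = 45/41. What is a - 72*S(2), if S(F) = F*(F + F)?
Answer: -23571/41 ≈ -574.90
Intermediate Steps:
S(F) = 2*F² (S(F) = F*(2*F) = 2*F²)
a = 45/41 (a = 45*(1/41) = 45/41 ≈ 1.0976)
a - 72*S(2) = 45/41 - 144*2² = 45/41 - 144*4 = 45/41 - 72*8 = 45/41 - 576 = -23571/41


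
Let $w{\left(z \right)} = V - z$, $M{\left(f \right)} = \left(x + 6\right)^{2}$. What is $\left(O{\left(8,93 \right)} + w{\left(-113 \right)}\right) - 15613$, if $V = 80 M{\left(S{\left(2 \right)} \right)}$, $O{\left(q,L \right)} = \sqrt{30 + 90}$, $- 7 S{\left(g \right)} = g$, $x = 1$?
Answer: $-11580 + 2 \sqrt{30} \approx -11569.0$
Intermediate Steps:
$S{\left(g \right)} = - \frac{g}{7}$
$M{\left(f \right)} = 49$ ($M{\left(f \right)} = \left(1 + 6\right)^{2} = 7^{2} = 49$)
$O{\left(q,L \right)} = 2 \sqrt{30}$ ($O{\left(q,L \right)} = \sqrt{120} = 2 \sqrt{30}$)
$V = 3920$ ($V = 80 \cdot 49 = 3920$)
$w{\left(z \right)} = 3920 - z$
$\left(O{\left(8,93 \right)} + w{\left(-113 \right)}\right) - 15613 = \left(2 \sqrt{30} + \left(3920 - -113\right)\right) - 15613 = \left(2 \sqrt{30} + \left(3920 + 113\right)\right) - 15613 = \left(2 \sqrt{30} + 4033\right) - 15613 = \left(4033 + 2 \sqrt{30}\right) - 15613 = -11580 + 2 \sqrt{30}$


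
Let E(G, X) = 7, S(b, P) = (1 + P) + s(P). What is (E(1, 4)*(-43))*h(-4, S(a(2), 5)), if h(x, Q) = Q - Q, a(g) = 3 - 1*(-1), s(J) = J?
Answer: 0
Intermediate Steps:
a(g) = 4 (a(g) = 3 + 1 = 4)
S(b, P) = 1 + 2*P (S(b, P) = (1 + P) + P = 1 + 2*P)
h(x, Q) = 0
(E(1, 4)*(-43))*h(-4, S(a(2), 5)) = (7*(-43))*0 = -301*0 = 0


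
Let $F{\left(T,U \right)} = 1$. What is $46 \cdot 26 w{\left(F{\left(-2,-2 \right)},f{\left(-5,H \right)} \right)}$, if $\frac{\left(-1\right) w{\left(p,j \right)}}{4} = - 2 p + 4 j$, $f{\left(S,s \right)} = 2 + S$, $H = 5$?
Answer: $66976$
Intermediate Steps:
$w{\left(p,j \right)} = - 16 j + 8 p$ ($w{\left(p,j \right)} = - 4 \left(- 2 p + 4 j\right) = - 16 j + 8 p$)
$46 \cdot 26 w{\left(F{\left(-2,-2 \right)},f{\left(-5,H \right)} \right)} = 46 \cdot 26 \left(- 16 \left(2 - 5\right) + 8 \cdot 1\right) = 1196 \left(\left(-16\right) \left(-3\right) + 8\right) = 1196 \left(48 + 8\right) = 1196 \cdot 56 = 66976$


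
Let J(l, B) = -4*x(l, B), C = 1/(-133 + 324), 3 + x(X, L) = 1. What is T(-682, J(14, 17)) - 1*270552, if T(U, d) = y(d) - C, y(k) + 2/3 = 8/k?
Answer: -155026108/573 ≈ -2.7055e+5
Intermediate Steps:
x(X, L) = -2 (x(X, L) = -3 + 1 = -2)
C = 1/191 ≈ 0.0052356
J(l, B) = 8 (J(l, B) = -4*(-2) = 8)
y(k) = -⅔ + 8/k
T(U, d) = -385/573 + 8/d (T(U, d) = (-⅔ + 8/d) - 1*1/191 = (-⅔ + 8/d) - 1/191 = -385/573 + 8/d)
T(-682, J(14, 17)) - 1*270552 = (-385/573 + 8/8) - 1*270552 = (-385/573 + 8*(⅛)) - 270552 = (-385/573 + 1) - 270552 = 188/573 - 270552 = -155026108/573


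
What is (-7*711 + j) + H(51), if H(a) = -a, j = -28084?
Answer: -33112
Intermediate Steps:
(-7*711 + j) + H(51) = (-7*711 - 28084) - 1*51 = (-4977 - 28084) - 51 = -33061 - 51 = -33112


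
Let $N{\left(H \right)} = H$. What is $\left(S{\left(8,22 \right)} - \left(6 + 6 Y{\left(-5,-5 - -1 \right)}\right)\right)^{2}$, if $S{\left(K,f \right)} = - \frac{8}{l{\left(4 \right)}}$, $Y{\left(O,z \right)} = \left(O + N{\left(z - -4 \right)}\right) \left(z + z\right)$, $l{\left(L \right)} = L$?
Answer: $61504$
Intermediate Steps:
$Y{\left(O,z \right)} = 2 z \left(4 + O + z\right)$ ($Y{\left(O,z \right)} = \left(O + \left(z - -4\right)\right) \left(z + z\right) = \left(O + \left(z + 4\right)\right) 2 z = \left(O + \left(4 + z\right)\right) 2 z = \left(4 + O + z\right) 2 z = 2 z \left(4 + O + z\right)$)
$S{\left(K,f \right)} = -2$ ($S{\left(K,f \right)} = - \frac{8}{4} = \left(-8\right) \frac{1}{4} = -2$)
$\left(S{\left(8,22 \right)} - \left(6 + 6 Y{\left(-5,-5 - -1 \right)}\right)\right)^{2} = \left(-2 - \left(6 + 6 \cdot 2 \left(-5 - -1\right) \left(4 - 5 - 4\right)\right)\right)^{2} = \left(-2 - \left(6 + 6 \cdot 2 \left(-5 + 1\right) \left(4 - 5 + \left(-5 + 1\right)\right)\right)\right)^{2} = \left(-2 - \left(6 + 6 \cdot 2 \left(-4\right) \left(4 - 5 - 4\right)\right)\right)^{2} = \left(-2 - \left(6 + 6 \cdot 2 \left(-4\right) \left(-5\right)\right)\right)^{2} = \left(-2 - 246\right)^{2} = \left(-248\right)^{2} = 61504$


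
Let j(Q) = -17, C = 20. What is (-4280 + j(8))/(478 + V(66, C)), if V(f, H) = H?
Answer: -4297/498 ≈ -8.6285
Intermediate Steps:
(-4280 + j(8))/(478 + V(66, C)) = (-4280 - 17)/(478 + 20) = -4297/498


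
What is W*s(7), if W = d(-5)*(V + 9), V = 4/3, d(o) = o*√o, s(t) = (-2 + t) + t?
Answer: -620*I*√5 ≈ -1386.4*I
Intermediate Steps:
s(t) = -2 + 2*t
d(o) = o^(3/2)
V = 4/3 (V = 4*(⅓) = 4/3 ≈ 1.3333)
W = -155*I*√5/3 (W = (-5)^(3/2)*(4/3 + 9) = -5*I*√5*(31/3) = -155*I*√5/3 ≈ -115.53*I)
W*s(7) = (-155*I*√5/3)*(-2 + 2*7) = (-155*I*√5/3)*(-2 + 14) = -155*I*√5/3*12 = -620*I*√5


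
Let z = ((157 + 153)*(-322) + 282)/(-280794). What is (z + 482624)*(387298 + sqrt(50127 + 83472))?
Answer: 26242929634765106/140397 + 67759011497*sqrt(133599)/140397 ≈ 1.8710e+11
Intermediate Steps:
z = 49769/140397 (z = (310*(-322) + 282)*(-1/280794) = (-99820 + 282)*(-1/280794) = -99538*(-1/280794) = 49769/140397 ≈ 0.35449)
(z + 482624)*(387298 + sqrt(50127 + 83472)) = (49769/140397 + 482624)*(387298 + sqrt(50127 + 83472)) = 67759011497*(387298 + sqrt(133599))/140397 = 26242929634765106/140397 + 67759011497*sqrt(133599)/140397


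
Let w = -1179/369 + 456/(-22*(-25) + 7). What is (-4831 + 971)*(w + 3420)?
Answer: -301266318340/22837 ≈ -1.3192e+7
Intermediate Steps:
w = -54271/22837 (w = -1179*1/369 + 456/(550 + 7) = -131/41 + 456/557 = -54271/22837 ≈ -2.3764)
(-4831 + 971)*(w + 3420) = (-4831 + 971)*(-54271/22837 + 3420) = -3860*78048269/22837 = -301266318340/22837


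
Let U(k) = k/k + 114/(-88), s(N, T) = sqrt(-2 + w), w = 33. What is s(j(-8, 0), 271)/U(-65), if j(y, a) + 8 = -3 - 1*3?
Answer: -44*sqrt(31)/13 ≈ -18.845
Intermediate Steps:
j(y, a) = -14 (j(y, a) = -8 + (-3 - 1*3) = -8 + (-3 - 3) = -8 - 6 = -14)
s(N, T) = sqrt(31) (s(N, T) = sqrt(-2 + 33) = sqrt(31))
U(k) = -13/44 (U(k) = 1 + 114*(-1/88) = 1 - 57/44 = -13/44)
s(j(-8, 0), 271)/U(-65) = sqrt(31)/(-13/44) = sqrt(31)*(-44/13) = -44*sqrt(31)/13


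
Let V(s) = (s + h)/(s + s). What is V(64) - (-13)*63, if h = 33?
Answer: 104929/128 ≈ 819.76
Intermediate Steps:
V(s) = (33 + s)/(2*s) (V(s) = (s + 33)/(s + s) = (33 + s)/((2*s)) = (33 + s)*(1/(2*s)) = (33 + s)/(2*s))
V(64) - (-13)*63 = (1/2)*(33 + 64)/64 - (-13)*63 = (1/2)*(1/64)*97 - 1*(-819) = 97/128 + 819 = 104929/128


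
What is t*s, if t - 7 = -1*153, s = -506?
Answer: 73876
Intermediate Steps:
t = -146 (t = 7 - 1*153 = 7 - 153 = -146)
t*s = -146*(-506) = 73876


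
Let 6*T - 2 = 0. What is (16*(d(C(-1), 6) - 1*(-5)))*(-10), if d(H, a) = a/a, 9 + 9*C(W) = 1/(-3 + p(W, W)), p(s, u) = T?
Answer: -960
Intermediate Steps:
T = ⅓ (T = ⅓ + (⅙)*0 = ⅓ + 0 = ⅓ ≈ 0.33333)
p(s, u) = ⅓
C(W) = -25/24 (C(W) = -1 + 1/(9*(-3 + ⅓)) = -1 + 1/(9*(-8/3)) = -1 + (⅑)*(-3/8) = -1 - 1/24 = -25/24)
d(H, a) = 1
(16*(d(C(-1), 6) - 1*(-5)))*(-10) = (16*(1 - 1*(-5)))*(-10) = (16*(1 + 5))*(-10) = (16*6)*(-10) = 96*(-10) = -960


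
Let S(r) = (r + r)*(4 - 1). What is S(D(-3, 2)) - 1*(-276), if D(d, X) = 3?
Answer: 294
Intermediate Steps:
S(r) = 6*r (S(r) = (2*r)*3 = 6*r)
S(D(-3, 2)) - 1*(-276) = 6*3 - 1*(-276) = 18 + 276 = 294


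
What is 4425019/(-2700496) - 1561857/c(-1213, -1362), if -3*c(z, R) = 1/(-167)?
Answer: -2113112083542091/2700496 ≈ -7.8249e+8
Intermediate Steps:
c(z, R) = 1/501 (c(z, R) = -⅓/(-167) = -⅓*(-1/167) = 1/501)
4425019/(-2700496) - 1561857/c(-1213, -1362) = 4425019/(-2700496) - 1561857/1/501 = 4425019*(-1/2700496) - 1561857*501 = -4425019/2700496 - 782490357 = -2113112083542091/2700496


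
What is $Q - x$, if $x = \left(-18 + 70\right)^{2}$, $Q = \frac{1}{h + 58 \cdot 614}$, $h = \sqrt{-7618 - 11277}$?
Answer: $\frac{- 2704 \sqrt{18895} + 96294847 i}{\sqrt{18895} - 35612 i} \approx -2704.0 - 1.0431 \cdot 10^{-7} i$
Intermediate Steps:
$h = i \sqrt{18895}$ ($h = \sqrt{-18895} = i \sqrt{18895} \approx 137.46 i$)
$Q = \frac{1}{35612 + i \sqrt{18895}}$ ($Q = \frac{1}{i \sqrt{18895} + 58 \cdot 614} = \frac{1}{i \sqrt{18895} + 35612} = \frac{1}{35612 + i \sqrt{18895}} \approx 2.808 \cdot 10^{-5} - 1.084 \cdot 10^{-7} i$)
$x = 2704$ ($x = 52^{2} = 2704$)
$Q - x = \left(\frac{35612}{1268233439} - \frac{i \sqrt{18895}}{1268233439}\right) - 2704 = - \frac{3429303183444}{1268233439} - \frac{i \sqrt{18895}}{1268233439}$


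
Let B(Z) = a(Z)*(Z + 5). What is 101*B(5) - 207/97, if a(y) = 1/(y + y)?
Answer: 9590/97 ≈ 98.866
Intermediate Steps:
a(y) = 1/(2*y)
B(Z) = (5 + Z)/(2*Z) (B(Z) = (1/(2*Z))*(Z + 5) = (1/(2*Z))*(5 + Z) = (5 + Z)/(2*Z))
101*B(5) - 207/97 = 101*((1/2)*(5 + 5)/5) - 207/97 = 101*((1/2)*(1/5)*10) - 207*1/97 = 101*1 - 207/97 = 101 - 207/97 = 9590/97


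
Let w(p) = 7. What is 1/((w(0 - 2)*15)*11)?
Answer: 1/1155 ≈ 0.00086580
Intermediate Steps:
1/((w(0 - 2)*15)*11) = 1/((7*15)*11) = 1/(105*11) = 1/1155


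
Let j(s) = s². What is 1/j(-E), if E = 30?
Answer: 1/900 ≈ 0.0011111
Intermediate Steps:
1/j(-E) = 1/((-1*30)²) = 1/((-30)²) = 1/900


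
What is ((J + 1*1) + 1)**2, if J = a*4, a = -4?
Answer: 196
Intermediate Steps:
J = -16 (J = -4*4 = -16)
((J + 1*1) + 1)**2 = ((-16 + 1*1) + 1)**2 = ((-16 + 1) + 1)**2 = (-15 + 1)**2 = (-14)**2 = 196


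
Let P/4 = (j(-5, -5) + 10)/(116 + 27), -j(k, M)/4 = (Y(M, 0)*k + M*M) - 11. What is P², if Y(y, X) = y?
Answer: 341056/20449 ≈ 16.678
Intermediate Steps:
j(k, M) = 44 - 4*M² - 4*M*k (j(k, M) = -4*((M*k + M*M) - 11) = -4*((M*k + M²) - 11) = -4*((M² + M*k) - 11) = -4*(-11 + M² + M*k) = 44 - 4*M² - 4*M*k)
P = -584/143 (P = 4*(((44 - 4*(-5)² - 4*(-5)*(-5)) + 10)/(116 + 27)) = 4*(((44 - 4*25 - 100) + 10)/143) = 4*(((44 - 100 - 100) + 10)*(1/143)) = 4*((-156 + 10)*(1/143)) = 4*(-146*1/143) = 4*(-146/143) = -584/143 ≈ -4.0839)
P² = (-584/143)² = 341056/20449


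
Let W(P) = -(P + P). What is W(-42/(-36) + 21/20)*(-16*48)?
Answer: 17024/5 ≈ 3404.8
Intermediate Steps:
W(P) = -2*P
W(-42/(-36) + 21/20)*(-16*48) = (-2*(-42/(-36) + 21/20))*(-16*48) = -2*(-42*(-1/36) + 21*(1/20))*(-768) = -2*(7/6 + 21/20)*(-768) = -2*133/60*(-768) = -133/30*(-768) = 17024/5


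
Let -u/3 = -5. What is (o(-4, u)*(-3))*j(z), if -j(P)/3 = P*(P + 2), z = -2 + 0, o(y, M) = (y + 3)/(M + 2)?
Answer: 0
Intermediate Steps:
u = 15 (u = -3*(-5) = 15)
o(y, M) = (3 + y)/(2 + M)
z = -2
j(P) = -3*P*(2 + P) (j(P) = -3*P*(P + 2) = -3*P*(2 + P))
(o(-4, u)*(-3))*j(z) = (((3 - 4)/(2 + 15))*(-3))*(-3*(-2)*(2 - 2)) = ((-1/17)*(-3))*(-3*(-2)*0) = (((1/17)*(-1))*(-3))*0 = -1/17*(-3)*0 = (3/17)*0 = 0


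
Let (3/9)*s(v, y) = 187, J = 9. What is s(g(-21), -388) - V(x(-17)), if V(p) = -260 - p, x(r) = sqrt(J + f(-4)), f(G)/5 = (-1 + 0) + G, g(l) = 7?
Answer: 821 + 4*I ≈ 821.0 + 4.0*I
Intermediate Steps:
f(G) = -5 + 5*G (f(G) = 5*((-1 + 0) + G) = 5*(-1 + G) = -5 + 5*G)
s(v, y) = 561 (s(v, y) = 3*187 = 561)
x(r) = 4*I (x(r) = sqrt(9 + (-5 + 5*(-4))) = sqrt(9 + (-5 - 20)) = sqrt(9 - 25) = sqrt(-16) = 4*I)
s(g(-21), -388) - V(x(-17)) = 561 - (-260 - 4*I) = 561 + (260 + 4*I) = 821 + 4*I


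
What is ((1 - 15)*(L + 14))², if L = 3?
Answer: 56644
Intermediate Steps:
((1 - 15)*(L + 14))² = ((1 - 15)*(3 + 14))² = (-14*17)² = (-238)² = 56644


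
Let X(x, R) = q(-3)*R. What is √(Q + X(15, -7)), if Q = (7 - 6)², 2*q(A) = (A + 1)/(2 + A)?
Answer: I*√6 ≈ 2.4495*I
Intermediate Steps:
q(A) = (1 + A)/(2*(2 + A)) (q(A) = ((A + 1)/(2 + A))/2 = ((1 + A)/(2 + A))/2 = (1 + A)/(2*(2 + A)))
Q = 1 (Q = 1² = 1)
X(x, R) = R (X(x, R) = ((1 - 3)/(2*(2 - 3)))*R = ((½)*(-2)/(-1))*R = ((½)*(-1)*(-2))*R = 1*R = R)
√(Q + X(15, -7)) = √(1 - 7) = √(-6) = I*√6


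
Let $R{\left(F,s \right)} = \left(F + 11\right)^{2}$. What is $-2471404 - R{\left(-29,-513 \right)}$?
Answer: $-2471728$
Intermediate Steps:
$R{\left(F,s \right)} = \left(11 + F\right)^{2}$
$-2471404 - R{\left(-29,-513 \right)} = -2471404 - \left(11 - 29\right)^{2} = -2471404 - \left(-18\right)^{2} = -2471404 - 324 = -2471728$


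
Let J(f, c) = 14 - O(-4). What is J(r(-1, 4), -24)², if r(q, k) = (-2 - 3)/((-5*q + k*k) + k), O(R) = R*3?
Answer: 676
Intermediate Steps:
O(R) = 3*R
r(q, k) = -5/(k + k² - 5*q) (r(q, k) = -5/((-5*q + k²) + k) = -5/((k² - 5*q) + k) = -5/(k + k² - 5*q))
J(f, c) = 26 (J(f, c) = 14 - 3*(-4) = 14 - 1*(-12) = 14 + 12 = 26)
J(r(-1, 4), -24)² = 26² = 676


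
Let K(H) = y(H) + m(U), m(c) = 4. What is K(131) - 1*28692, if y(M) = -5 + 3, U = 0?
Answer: -28690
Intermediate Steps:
y(M) = -2
K(H) = 2 (K(H) = -2 + 4 = 2)
K(131) - 1*28692 = 2 - 1*28692 = 2 - 28692 = -28690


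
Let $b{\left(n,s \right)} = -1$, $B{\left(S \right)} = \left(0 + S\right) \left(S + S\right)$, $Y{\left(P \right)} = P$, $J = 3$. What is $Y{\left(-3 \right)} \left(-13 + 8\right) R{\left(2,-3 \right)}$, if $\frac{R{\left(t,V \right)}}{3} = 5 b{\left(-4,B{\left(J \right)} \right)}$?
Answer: $-225$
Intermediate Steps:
$B{\left(S \right)} = 2 S^{2}$ ($B{\left(S \right)} = S 2 S = 2 S^{2}$)
$R{\left(t,V \right)} = -15$ ($R{\left(t,V \right)} = 3 \cdot 5 \left(-1\right) = 3 \left(-5\right) = -15$)
$Y{\left(-3 \right)} \left(-13 + 8\right) R{\left(2,-3 \right)} = - 3 \left(-13 + 8\right) \left(-15\right) = \left(-3\right) \left(-5\right) \left(-15\right) = 15 \left(-15\right) = -225$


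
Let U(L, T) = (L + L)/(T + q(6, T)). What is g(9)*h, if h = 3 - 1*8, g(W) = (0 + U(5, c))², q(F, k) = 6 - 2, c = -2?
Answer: -125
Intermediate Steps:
q(F, k) = 4
U(L, T) = 2*L/(4 + T) (U(L, T) = (L + L)/(T + 4) = (2*L)/(4 + T) = 2*L/(4 + T))
g(W) = 25 (g(W) = (0 + 2*5/(4 - 2))² = (0 + 2*5/2)² = (0 + 2*5*(½))² = (0 + 5)² = 5² = 25)
h = -5 (h = 3 - 8 = -5)
g(9)*h = 25*(-5) = -125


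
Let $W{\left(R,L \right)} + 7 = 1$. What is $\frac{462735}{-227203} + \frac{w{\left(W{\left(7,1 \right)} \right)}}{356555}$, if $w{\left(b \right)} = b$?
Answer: $- \frac{164991841143}{81010365665} \approx -2.0367$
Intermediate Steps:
$W{\left(R,L \right)} = -6$ ($W{\left(R,L \right)} = -7 + 1 = -6$)
$\frac{462735}{-227203} + \frac{w{\left(W{\left(7,1 \right)} \right)}}{356555} = \frac{462735}{-227203} - \frac{6}{356555} = 462735 \left(- \frac{1}{227203}\right) - \frac{6}{356555} = - \frac{462735}{227203} - \frac{6}{356555} = - \frac{164991841143}{81010365665}$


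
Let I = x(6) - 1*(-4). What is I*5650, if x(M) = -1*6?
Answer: -11300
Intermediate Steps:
x(M) = -6
I = -2 (I = -6 - 1*(-4) = -6 + 4 = -2)
I*5650 = -2*5650 = -11300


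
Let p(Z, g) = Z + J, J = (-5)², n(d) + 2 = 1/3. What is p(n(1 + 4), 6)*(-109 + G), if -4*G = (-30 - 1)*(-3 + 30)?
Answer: 14035/6 ≈ 2339.2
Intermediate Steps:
n(d) = -5/3 (n(d) = -2 + 1/3 = -2 + ⅓ = -5/3)
J = 25
G = 837/4 (G = -(-30 - 1)*(-3 + 30)/4 = -(-31)*27/4 = -¼*(-837) = 837/4 ≈ 209.25)
p(Z, g) = 25 + Z (p(Z, g) = Z + 25 = 25 + Z)
p(n(1 + 4), 6)*(-109 + G) = (25 - 5/3)*(-109 + 837/4) = (70/3)*(401/4) = 14035/6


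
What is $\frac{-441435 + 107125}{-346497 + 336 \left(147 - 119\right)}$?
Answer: $\frac{334310}{337089} \approx 0.99176$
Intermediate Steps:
$\frac{-441435 + 107125}{-346497 + 336 \left(147 - 119\right)} = - \frac{334310}{-346497 + 336 \cdot 28} = - \frac{334310}{-346497 + 9408} = - \frac{334310}{-337089} = \left(-334310\right) \left(- \frac{1}{337089}\right) = \frac{334310}{337089}$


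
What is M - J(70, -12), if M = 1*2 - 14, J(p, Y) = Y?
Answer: 0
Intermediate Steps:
M = -12 (M = 2 - 14 = -12)
M - J(70, -12) = -12 - 1*(-12) = -12 + 12 = 0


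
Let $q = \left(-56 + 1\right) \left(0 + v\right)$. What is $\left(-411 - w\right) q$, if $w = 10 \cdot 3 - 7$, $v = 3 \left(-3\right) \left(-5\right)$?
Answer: $1074150$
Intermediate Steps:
$v = 45$ ($v = \left(-9\right) \left(-5\right) = 45$)
$w = 23$ ($w = 30 - 7 = 23$)
$q = -2475$ ($q = \left(-56 + 1\right) \left(0 + 45\right) = \left(-55\right) 45 = -2475$)
$\left(-411 - w\right) q = \left(-411 - 23\right) \left(-2475\right) = \left(-434\right) \left(-2475\right) = 1074150$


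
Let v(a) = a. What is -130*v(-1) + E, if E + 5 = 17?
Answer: 142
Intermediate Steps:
E = 12 (E = -5 + 17 = 12)
-130*v(-1) + E = -130*(-1) + 12 = 130 + 12 = 142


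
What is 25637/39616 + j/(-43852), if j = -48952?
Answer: 765879039/434310208 ≈ 1.7634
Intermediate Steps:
25637/39616 + j/(-43852) = 25637/39616 - 48952/(-43852) = 25637*(1/39616) - 48952*(-1/43852) = 25637/39616 + 12238/10963 = 765879039/434310208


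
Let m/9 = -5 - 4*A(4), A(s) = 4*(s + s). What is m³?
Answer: -1715072373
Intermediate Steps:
A(s) = 8*s (A(s) = 4*(2*s) = 8*s)
m = -1197 (m = 9*(-5 - 32*4) = 9*(-5 - 4*32) = 9*(-5 - 128) = 9*(-133) = -1197)
m³ = (-1197)³ = -1715072373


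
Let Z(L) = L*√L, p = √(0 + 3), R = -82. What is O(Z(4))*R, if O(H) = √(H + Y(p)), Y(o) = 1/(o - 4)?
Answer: -82*√(31 - 8*√3)/√(4 - √3) ≈ -225.45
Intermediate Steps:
p = √3 ≈ 1.7320
Z(L) = L^(3/2)
Y(o) = 1/(-4 + o)
O(H) = √(H + 1/(-4 + √3))
O(Z(4))*R = √(4^(3/2) - 1/(4 - √3))*(-82) = √(8 - 1/(4 - √3))*(-82) = -82*√(8 - 1/(4 - √3))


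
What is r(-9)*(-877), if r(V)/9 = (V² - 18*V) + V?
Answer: -1846962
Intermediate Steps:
r(V) = -153*V + 9*V² (r(V) = 9*((V² - 18*V) + V) = 9*(V² - 17*V) = -153*V + 9*V²)
r(-9)*(-877) = (9*(-9)*(-17 - 9))*(-877) = (9*(-9)*(-26))*(-877) = 2106*(-877) = -1846962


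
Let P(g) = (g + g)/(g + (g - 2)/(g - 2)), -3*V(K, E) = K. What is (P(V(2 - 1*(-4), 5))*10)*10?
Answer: 400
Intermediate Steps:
V(K, E) = -K/3
P(g) = 2*g/(1 + g) (P(g) = (2*g)/(g + (-2 + g)/(-2 + g)) = (2*g)/(g + 1) = (2*g)/(1 + g) = 2*g/(1 + g))
(P(V(2 - 1*(-4), 5))*10)*10 = ((2*(-(2 - 1*(-4))/3)/(1 - (2 - 1*(-4))/3))*10)*10 = ((2*(-(2 + 4)/3)/(1 - (2 + 4)/3))*10)*10 = ((2*(-1/3*6)/(1 - 1/3*6))*10)*10 = ((2*(-2)/(1 - 2))*10)*10 = ((2*(-2)/(-1))*10)*10 = ((2*(-2)*(-1))*10)*10 = (4*10)*10 = 40*10 = 400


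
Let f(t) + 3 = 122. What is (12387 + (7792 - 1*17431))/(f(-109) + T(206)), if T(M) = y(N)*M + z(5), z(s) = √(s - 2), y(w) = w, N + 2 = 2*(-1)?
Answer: -322890/82837 - 458*√3/82837 ≈ -3.9075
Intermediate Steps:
N = -4 (N = -2 + 2*(-1) = -2 - 2 = -4)
f(t) = 119 (f(t) = -3 + 122 = 119)
z(s) = √(-2 + s)
T(M) = √3 - 4*M (T(M) = -4*M + √(-2 + 5) = -4*M + √3 = √3 - 4*M)
(12387 + (7792 - 1*17431))/(f(-109) + T(206)) = (12387 + (7792 - 1*17431))/(119 + (√3 - 4*206)) = (12387 + (7792 - 17431))/(119 + (√3 - 824)) = (12387 - 9639)/(119 + (-824 + √3)) = 2748/(-705 + √3)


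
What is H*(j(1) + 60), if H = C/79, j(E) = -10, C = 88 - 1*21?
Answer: 3350/79 ≈ 42.405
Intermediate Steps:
C = 67 (C = 88 - 21 = 67)
H = 67/79 ≈ 0.84810
H*(j(1) + 60) = 67*(-10 + 60)/79 = (67/79)*50 = 3350/79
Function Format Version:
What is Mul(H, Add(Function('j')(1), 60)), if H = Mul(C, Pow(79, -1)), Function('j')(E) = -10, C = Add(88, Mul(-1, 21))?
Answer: Rational(3350, 79) ≈ 42.405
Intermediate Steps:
C = 67 (C = Add(88, -21) = 67)
H = Rational(67, 79) (H = Mul(67, Pow(79, -1)) = Mul(67, Rational(1, 79)) = Rational(67, 79) ≈ 0.84810)
Mul(H, Add(Function('j')(1), 60)) = Mul(Rational(67, 79), Add(-10, 60)) = Mul(Rational(67, 79), 50) = Rational(3350, 79)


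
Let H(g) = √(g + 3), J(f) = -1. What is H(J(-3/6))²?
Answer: 2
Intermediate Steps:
H(g) = √(3 + g)
H(J(-3/6))² = (√(3 - 1))² = (√2)² = 2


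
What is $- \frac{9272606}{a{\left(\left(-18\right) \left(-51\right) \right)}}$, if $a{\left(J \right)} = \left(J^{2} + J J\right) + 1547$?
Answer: $- \frac{9272606}{1686995} \approx -5.4965$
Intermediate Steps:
$a{\left(J \right)} = 1547 + 2 J^{2}$ ($a{\left(J \right)} = \left(J^{2} + J^{2}\right) + 1547 = 2 J^{2} + 1547 = 1547 + 2 J^{2}$)
$- \frac{9272606}{a{\left(\left(-18\right) \left(-51\right) \right)}} = - \frac{9272606}{1547 + 2 \left(\left(-18\right) \left(-51\right)\right)^{2}} = - \frac{9272606}{1547 + 2 \cdot 918^{2}} = - \frac{9272606}{1547 + 2 \cdot 842724} = - \frac{9272606}{1547 + 1685448} = - \frac{9272606}{1686995}$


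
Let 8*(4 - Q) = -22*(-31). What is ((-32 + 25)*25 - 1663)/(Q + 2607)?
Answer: -7352/10103 ≈ -0.72771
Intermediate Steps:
Q = -325/4 (Q = 4 - (-11)*(-31)/4 = 4 - 1/8*682 = 4 - 341/4 = -325/4 ≈ -81.250)
((-32 + 25)*25 - 1663)/(Q + 2607) = ((-32 + 25)*25 - 1663)/(-325/4 + 2607) = (-7*25 - 1663)/(10103/4) = (-175 - 1663)*(4/10103) = -1838*4/10103 = -7352/10103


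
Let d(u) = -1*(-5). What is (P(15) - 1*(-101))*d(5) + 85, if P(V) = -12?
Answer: 530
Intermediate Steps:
d(u) = 5
(P(15) - 1*(-101))*d(5) + 85 = (-12 - 1*(-101))*5 + 85 = (-12 + 101)*5 + 85 = 89*5 + 85 = 445 + 85 = 530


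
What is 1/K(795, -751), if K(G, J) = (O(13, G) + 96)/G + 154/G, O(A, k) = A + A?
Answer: 265/92 ≈ 2.8804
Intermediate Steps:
O(A, k) = 2*A
K(G, J) = 276/G (K(G, J) = (2*13 + 96)/G + 154/G = (26 + 96)/G + 154/G = 122/G + 154/G = 276/G)
1/K(795, -751) = 1/(276/795) = 1/(276*(1/795)) = 1/(92/265) = 265/92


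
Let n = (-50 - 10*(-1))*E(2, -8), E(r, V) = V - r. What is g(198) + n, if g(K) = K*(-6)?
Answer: -788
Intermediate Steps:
g(K) = -6*K
n = 400 (n = (-50 - 10*(-1))*(-8 - 1*2) = (-50 + 10)*(-8 - 2) = -40*(-10) = 400)
g(198) + n = -6*198 + 400 = -1188 + 400 = -788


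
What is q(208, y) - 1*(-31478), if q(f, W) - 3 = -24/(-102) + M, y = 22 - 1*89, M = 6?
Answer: 535283/17 ≈ 31487.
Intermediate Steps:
y = -67 (y = 22 - 89 = -67)
q(f, W) = 157/17 (q(f, W) = 3 + (-24/(-102) + 6) = 3 + (-24*(-1/102) + 6) = 3 + (4/17 + 6) = 3 + 106/17 = 157/17)
q(208, y) - 1*(-31478) = 157/17 - 1*(-31478) = 157/17 + 31478 = 535283/17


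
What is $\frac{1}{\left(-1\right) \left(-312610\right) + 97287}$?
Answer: $\frac{1}{409897} \approx 2.4396 \cdot 10^{-6}$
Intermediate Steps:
$\frac{1}{\left(-1\right) \left(-312610\right) + 97287} = \frac{1}{312610 + 97287} = \frac{1}{409897}$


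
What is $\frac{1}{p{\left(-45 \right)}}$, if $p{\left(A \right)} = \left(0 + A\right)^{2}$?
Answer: $\frac{1}{2025} \approx 0.00049383$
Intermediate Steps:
$p{\left(A \right)} = A^{2}$
$\frac{1}{p{\left(-45 \right)}} = \frac{1}{\left(-45\right)^{2}} = \frac{1}{2025}$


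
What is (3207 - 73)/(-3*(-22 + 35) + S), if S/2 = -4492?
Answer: -3134/9023 ≈ -0.34733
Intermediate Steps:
S = -8984 (S = 2*(-4492) = -8984)
(3207 - 73)/(-3*(-22 + 35) + S) = (3207 - 73)/(-3*(-22 + 35) - 8984) = 3134/(-3*13 - 8984) = 3134/(-39 - 8984) = 3134/(-9023) = 3134*(-1/9023) = -3134/9023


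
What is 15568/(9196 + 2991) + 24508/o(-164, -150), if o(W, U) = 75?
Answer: 42835228/130575 ≈ 328.05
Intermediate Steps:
15568/(9196 + 2991) + 24508/o(-164, -150) = 15568/(9196 + 2991) + 24508/75 = 15568/12187 + 24508*(1/75) = 15568*(1/12187) + 24508/75 = 2224/1741 + 24508/75 = 42835228/130575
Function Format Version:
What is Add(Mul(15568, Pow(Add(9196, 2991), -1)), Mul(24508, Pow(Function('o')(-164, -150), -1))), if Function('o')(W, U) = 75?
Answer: Rational(42835228, 130575) ≈ 328.05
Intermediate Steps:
Add(Mul(15568, Pow(Add(9196, 2991), -1)), Mul(24508, Pow(Function('o')(-164, -150), -1))) = Add(Mul(15568, Pow(Add(9196, 2991), -1)), Mul(24508, Pow(75, -1))) = Add(Mul(15568, Pow(12187, -1)), Mul(24508, Rational(1, 75))) = Add(Mul(15568, Rational(1, 12187)), Rational(24508, 75)) = Add(Rational(2224, 1741), Rational(24508, 75)) = Rational(42835228, 130575)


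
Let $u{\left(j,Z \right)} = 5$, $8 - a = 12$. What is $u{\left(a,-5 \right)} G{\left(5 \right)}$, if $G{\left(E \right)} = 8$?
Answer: $40$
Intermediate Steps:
$a = -4$ ($a = 8 - 12 = -4$)
$u{\left(a,-5 \right)} G{\left(5 \right)} = 5 \cdot 8 = 40$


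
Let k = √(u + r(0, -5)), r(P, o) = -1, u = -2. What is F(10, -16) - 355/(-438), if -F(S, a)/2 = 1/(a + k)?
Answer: 105961/113442 + 2*I*√3/259 ≈ 0.93405 + 0.013375*I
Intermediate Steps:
k = I*√3 (k = √(-2 - 1) = √(-3) = I*√3 ≈ 1.732*I)
F(S, a) = -2/(a + I*√3)
F(10, -16) - 355/(-438) = -2/(-16 + I*√3) - 355/(-438) = -2/(-16 + I*√3) - 355*(-1/438) = -2/(-16 + I*√3) + 355/438 = 355/438 - 2/(-16 + I*√3)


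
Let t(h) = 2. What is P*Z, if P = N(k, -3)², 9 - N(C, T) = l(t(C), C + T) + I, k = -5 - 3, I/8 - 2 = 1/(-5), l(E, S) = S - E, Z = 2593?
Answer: 3744292/25 ≈ 1.4977e+5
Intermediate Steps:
I = 72/5 (I = 16 + 8/(-5) = 16 + 8*(-⅕) = 16 - 8/5 = 72/5 ≈ 14.400)
k = -8
N(C, T) = -17/5 - C - T (N(C, T) = 9 - (((C + T) - 1*2) + 72/5) = 9 - (((C + T) - 2) + 72/5) = 9 - ((-2 + C + T) + 72/5) = 9 - (62/5 + C + T) = 9 + (-62/5 - C - T) = -17/5 - C - T)
P = 1444/25 (P = (-17/5 - 1*(-8) - 1*(-3))² = (-17/5 + 8 + 3)² = (38/5)² = 1444/25 ≈ 57.760)
P*Z = (1444/25)*2593 = 3744292/25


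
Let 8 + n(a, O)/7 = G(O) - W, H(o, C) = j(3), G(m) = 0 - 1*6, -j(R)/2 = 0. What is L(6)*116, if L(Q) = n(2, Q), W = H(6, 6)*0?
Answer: -11368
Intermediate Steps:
j(R) = 0 (j(R) = -2*0 = 0)
G(m) = -6 (G(m) = 0 - 6 = -6)
H(o, C) = 0
W = 0 (W = 0*0 = 0)
n(a, O) = -98 (n(a, O) = -56 + 7*(-6 - 1*0) = -56 + 7*(-6 + 0) = -56 + 7*(-6) = -56 - 42 = -98)
L(Q) = -98
L(6)*116 = -98*116 = -11368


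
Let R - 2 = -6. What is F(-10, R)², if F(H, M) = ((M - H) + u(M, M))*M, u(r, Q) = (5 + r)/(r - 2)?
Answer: 4900/9 ≈ 544.44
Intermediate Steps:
R = -4 (R = 2 - 6 = -4)
u(r, Q) = (5 + r)/(-2 + r)
F(H, M) = M*(M - H + (5 + M)/(-2 + M)) (F(H, M) = ((M - H) + (5 + M)/(-2 + M))*M = (M - H + (5 + M)/(-2 + M))*M = M*(M - H + (5 + M)/(-2 + M)))
F(-10, R)² = (-4*(5 - 4 + (-2 - 4)*(-4 - 1*(-10)))/(-2 - 4))² = (-4*(5 - 4 - 6*(-4 + 10))/(-6))² = (-4*(-⅙)*(5 - 4 - 6*6))² = (-4*(-⅙)*(5 - 4 - 36))² = (-4*(-⅙)*(-35))² = (-70/3)² = 4900/9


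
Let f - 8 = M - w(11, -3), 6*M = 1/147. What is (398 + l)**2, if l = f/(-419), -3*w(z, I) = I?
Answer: 21631911315812281/136573115364 ≈ 1.5839e+5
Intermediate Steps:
M = 1/882 (M = (1/6)/147 = (1/6)*(1/147) = 1/882 ≈ 0.0011338)
w(z, I) = -I/3
f = 6175/882 (f = 8 + (1/882 - (-1)*(-3)/3) = 8 + (1/882 - 1*1) = 8 + (1/882 - 1) = 8 - 881/882 = 6175/882 ≈ 7.0011)
l = -6175/369558 (l = (6175/882)/(-419) = (6175/882)*(-1/419) = -6175/369558 ≈ -0.016709)
(398 + l)**2 = (398 - 6175/369558)**2 = (147077909/369558)**2 = 21631911315812281/136573115364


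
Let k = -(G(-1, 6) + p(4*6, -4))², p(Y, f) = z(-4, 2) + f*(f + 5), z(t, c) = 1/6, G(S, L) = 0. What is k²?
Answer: 279841/1296 ≈ 215.93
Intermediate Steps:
z(t, c) = ⅙
p(Y, f) = ⅙ + f*(5 + f) (p(Y, f) = ⅙ + f*(f + 5) = ⅙ + f*(5 + f))
k = -529/36 (k = -(0 + (⅙ + (-4)² + 5*(-4)))² = -(0 + (⅙ + 16 - 20))² = -(0 - 23/6)² = -(-23/6)² = -1*529/36 = -529/36 ≈ -14.694)
k² = (-529/36)² = 279841/1296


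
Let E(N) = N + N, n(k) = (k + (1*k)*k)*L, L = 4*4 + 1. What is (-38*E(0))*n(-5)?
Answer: 0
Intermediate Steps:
L = 17 (L = 16 + 1 = 17)
n(k) = 17*k + 17*k² (n(k) = (k + (1*k)*k)*17 = (k + k*k)*17 = (k + k²)*17 = 17*k + 17*k²)
E(N) = 2*N
(-38*E(0))*n(-5) = (-76*0)*(17*(-5)*(1 - 5)) = (-38*0)*(17*(-5)*(-4)) = 0*340 = 0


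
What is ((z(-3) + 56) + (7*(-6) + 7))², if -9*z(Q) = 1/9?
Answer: 2890000/6561 ≈ 440.48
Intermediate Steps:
z(Q) = -1/81 (z(Q) = -⅑/9 = -⅑*⅑ = -1/81)
((z(-3) + 56) + (7*(-6) + 7))² = ((-1/81 + 56) + (7*(-6) + 7))² = (4535/81 + (-42 + 7))² = (4535/81 - 35)² = (1700/81)² = 2890000/6561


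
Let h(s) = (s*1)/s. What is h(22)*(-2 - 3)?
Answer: -5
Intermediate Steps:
h(s) = 1 (h(s) = s/s = 1)
h(22)*(-2 - 3) = 1*(-2 - 3) = 1*(-5) = -5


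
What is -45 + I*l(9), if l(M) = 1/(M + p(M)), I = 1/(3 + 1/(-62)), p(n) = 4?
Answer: -108163/2405 ≈ -44.974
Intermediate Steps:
I = 62/185 (I = 1/(3 - 1/62) = 1/(185/62) = 62/185 ≈ 0.33513)
l(M) = 1/(4 + M) (l(M) = 1/(M + 4) = 1/(4 + M))
-45 + I*l(9) = -45 + 62/(185*(4 + 9)) = -45 + (62/185)/13 = -45 + (62/185)*(1/13) = -45 + 62/2405 = -108163/2405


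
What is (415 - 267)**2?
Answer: 21904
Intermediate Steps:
(415 - 267)**2 = 148**2 = 21904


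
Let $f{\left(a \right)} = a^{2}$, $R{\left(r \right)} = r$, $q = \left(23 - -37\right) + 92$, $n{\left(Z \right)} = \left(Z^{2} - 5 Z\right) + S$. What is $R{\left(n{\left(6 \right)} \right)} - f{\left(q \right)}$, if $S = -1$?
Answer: $-23099$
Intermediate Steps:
$n{\left(Z \right)} = -1 + Z^{2} - 5 Z$ ($n{\left(Z \right)} = \left(Z^{2} - 5 Z\right) - 1 = -1 + Z^{2} - 5 Z$)
$q = 152$ ($q = \left(23 + 37\right) + 92 = 60 + 92 = 152$)
$R{\left(n{\left(6 \right)} \right)} - f{\left(q \right)} = \left(-1 + 6^{2} - 30\right) - 152^{2} = \left(-1 + 36 - 30\right) - 23104 = 5 - 23104 = -23099$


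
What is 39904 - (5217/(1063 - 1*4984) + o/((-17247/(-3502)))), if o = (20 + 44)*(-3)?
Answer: 300139314279/7513943 ≈ 39944.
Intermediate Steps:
o = -192 (o = 64*(-3) = -192)
39904 - (5217/(1063 - 1*4984) + o/((-17247/(-3502)))) = 39904 - (5217/(1063 - 1*4984) - 192/((-17247/(-3502)))) = 39904 - (5217/(1063 - 4984) - 192/((-17247*(-1/3502)))) = 39904 - (5217/(-3921) - 192/17247/3502) = 39904 - (5217*(-1/3921) - 192*3502/17247) = 39904 - (-1739/1307 - 224128/5749) = 39904 - 1*(-302932807/7513943) = 39904 + 302932807/7513943 = 300139314279/7513943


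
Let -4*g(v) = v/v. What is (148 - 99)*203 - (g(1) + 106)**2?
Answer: -19777/16 ≈ -1236.1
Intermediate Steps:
g(v) = -1/4 (g(v) = -v/(4*v) = -1/4*1 = -1/4)
(148 - 99)*203 - (g(1) + 106)**2 = (148 - 99)*203 - (-1/4 + 106)**2 = 49*203 - (423/4)**2 = 9947 - 1*178929/16 = 9947 - 178929/16 = -19777/16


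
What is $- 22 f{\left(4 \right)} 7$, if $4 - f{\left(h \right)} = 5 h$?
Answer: $2464$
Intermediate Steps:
$f{\left(h \right)} = 4 - 5 h$
$- 22 f{\left(4 \right)} 7 = - 22 \left(4 - 20\right) 7 = \left(-22\right) \left(-16\right) 7 = 352 \cdot 7 = 2464$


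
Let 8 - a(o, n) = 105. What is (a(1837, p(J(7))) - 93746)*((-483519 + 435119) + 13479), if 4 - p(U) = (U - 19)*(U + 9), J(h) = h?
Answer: 3277091403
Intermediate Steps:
p(U) = 4 - (-19 + U)*(9 + U) (p(U) = 4 - (U - 19)*(U + 9) = 4 - (-19 + U)*(9 + U))
a(o, n) = -97 (a(o, n) = 8 - 1*105 = 8 - 105 = -97)
(a(1837, p(J(7))) - 93746)*((-483519 + 435119) + 13479) = (-97 - 93746)*((-483519 + 435119) + 13479) = -93843*(-48400 + 13479) = -93843*(-34921) = 3277091403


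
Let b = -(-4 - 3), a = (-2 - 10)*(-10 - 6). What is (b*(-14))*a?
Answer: -18816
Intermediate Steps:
a = 192 (a = -12*(-16) = 192)
b = 7 (b = -1*(-7) = 7)
(b*(-14))*a = (7*(-14))*192 = -98*192 = -18816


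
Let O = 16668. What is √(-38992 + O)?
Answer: 2*I*√5581 ≈ 149.41*I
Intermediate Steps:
√(-38992 + O) = √(-38992 + 16668) = √(-22324) = 2*I*√5581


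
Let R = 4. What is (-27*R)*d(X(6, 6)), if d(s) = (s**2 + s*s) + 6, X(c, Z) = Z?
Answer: -8424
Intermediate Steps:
d(s) = 6 + 2*s**2 (d(s) = (s**2 + s**2) + 6 = 2*s**2 + 6 = 6 + 2*s**2)
(-27*R)*d(X(6, 6)) = (-27*4)*(6 + 2*6**2) = -108*(6 + 2*36) = -108*(6 + 72) = -108*78 = -8424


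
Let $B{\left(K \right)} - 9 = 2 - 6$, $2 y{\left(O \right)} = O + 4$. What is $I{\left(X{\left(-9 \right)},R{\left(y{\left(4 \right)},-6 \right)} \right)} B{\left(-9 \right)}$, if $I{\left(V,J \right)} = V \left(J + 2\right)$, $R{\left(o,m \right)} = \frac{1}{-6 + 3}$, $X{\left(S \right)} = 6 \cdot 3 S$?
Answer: $-1350$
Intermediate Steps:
$y{\left(O \right)} = 2 + \frac{O}{2}$ ($y{\left(O \right)} = \frac{O + 4}{2} = \frac{4 + O}{2} = 2 + \frac{O}{2}$)
$X{\left(S \right)} = 18 S$
$R{\left(o,m \right)} = - \frac{1}{3}$ ($R{\left(o,m \right)} = \frac{1}{-3} = - \frac{1}{3}$)
$I{\left(V,J \right)} = V \left(2 + J\right)$
$B{\left(K \right)} = 5$ ($B{\left(K \right)} = 9 + \left(2 - 6\right) = 9 - 4 = 5$)
$I{\left(X{\left(-9 \right)},R{\left(y{\left(4 \right)},-6 \right)} \right)} B{\left(-9 \right)} = 18 \left(-9\right) \left(2 - \frac{1}{3}\right) 5 = \left(-162\right) \frac{5}{3} \cdot 5 = \left(-270\right) 5 = -1350$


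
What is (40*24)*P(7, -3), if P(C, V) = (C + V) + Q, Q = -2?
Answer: 1920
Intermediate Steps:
P(C, V) = -2 + C + V (P(C, V) = (C + V) - 2 = -2 + C + V)
(40*24)*P(7, -3) = (40*24)*(-2 + 7 - 3) = 960*2 = 1920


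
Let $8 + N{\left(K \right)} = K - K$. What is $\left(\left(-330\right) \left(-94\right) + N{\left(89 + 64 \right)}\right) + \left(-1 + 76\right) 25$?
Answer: $32887$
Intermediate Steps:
$N{\left(K \right)} = -8$ ($N{\left(K \right)} = -8 + \left(K - K\right) = -8 + 0 = -8$)
$\left(\left(-330\right) \left(-94\right) + N{\left(89 + 64 \right)}\right) + \left(-1 + 76\right) 25 = \left(\left(-330\right) \left(-94\right) - 8\right) + \left(-1 + 76\right) 25 = \left(31020 - 8\right) + 75 \cdot 25 = 31012 + 1875 = 32887$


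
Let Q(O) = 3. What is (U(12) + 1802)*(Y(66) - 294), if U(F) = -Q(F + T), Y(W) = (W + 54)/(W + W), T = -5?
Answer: -5799976/11 ≈ -5.2727e+5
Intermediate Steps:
Y(W) = (54 + W)/(2*W) (Y(W) = (54 + W)/((2*W)) = (54 + W)*(1/(2*W)) = (54 + W)/(2*W))
U(F) = -3 (U(F) = -1*3 = -3)
(U(12) + 1802)*(Y(66) - 294) = (-3 + 1802)*((½)*(54 + 66)/66 - 294) = 1799*((½)*(1/66)*120 - 294) = 1799*(10/11 - 294) = 1799*(-3224/11) = -5799976/11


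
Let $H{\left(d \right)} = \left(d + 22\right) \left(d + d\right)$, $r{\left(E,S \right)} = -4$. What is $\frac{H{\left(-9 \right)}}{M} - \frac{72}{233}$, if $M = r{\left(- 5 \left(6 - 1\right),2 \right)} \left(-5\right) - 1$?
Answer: $- \frac{55890}{4427} \approx -12.625$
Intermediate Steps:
$H{\left(d \right)} = 2 d \left(22 + d\right)$ ($H{\left(d \right)} = \left(22 + d\right) 2 d = 2 d \left(22 + d\right)$)
$M = 19$ ($M = \left(-4\right) \left(-5\right) - 1 = 20 - 1 = 19$)
$\frac{H{\left(-9 \right)}}{M} - \frac{72}{233} = \frac{2 \left(-9\right) \left(22 - 9\right)}{19} - \frac{72}{233} = 2 \left(-9\right) 13 \cdot \frac{1}{19} - \frac{72}{233} = \left(-234\right) \frac{1}{19} - \frac{72}{233} = - \frac{234}{19} - \frac{72}{233} = - \frac{55890}{4427}$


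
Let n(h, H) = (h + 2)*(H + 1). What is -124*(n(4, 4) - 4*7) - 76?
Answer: -324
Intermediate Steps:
n(h, H) = (1 + H)*(2 + h) (n(h, H) = (2 + h)*(1 + H) = (1 + H)*(2 + h))
-124*(n(4, 4) - 4*7) - 76 = -124*((2 + 4 + 2*4 + 4*4) - 4*7) - 76 = -124*((2 + 4 + 8 + 16) - 28) - 76 = -124*(30 - 28) - 76 = -124*2 - 76 = -248 - 76 = -324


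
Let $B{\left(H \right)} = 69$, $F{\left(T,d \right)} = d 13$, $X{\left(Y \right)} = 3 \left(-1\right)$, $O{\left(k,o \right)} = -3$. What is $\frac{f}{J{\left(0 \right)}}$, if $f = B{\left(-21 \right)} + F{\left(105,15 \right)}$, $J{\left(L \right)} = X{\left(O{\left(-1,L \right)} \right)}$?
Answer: $-88$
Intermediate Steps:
$X{\left(Y \right)} = -3$
$F{\left(T,d \right)} = 13 d$
$J{\left(L \right)} = -3$
$f = 264$ ($f = 69 + 13 \cdot 15 = 69 + 195 = 264$)
$\frac{f}{J{\left(0 \right)}} = \frac{264}{-3} = 264 \left(- \frac{1}{3}\right) = -88$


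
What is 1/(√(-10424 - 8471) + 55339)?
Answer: 55339/3062423816 - I*√18895/3062423816 ≈ 1.807e-5 - 4.4886e-8*I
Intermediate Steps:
1/(√(-10424 - 8471) + 55339) = 1/(√(-18895) + 55339) = 1/(I*√18895 + 55339) = 1/(55339 + I*√18895)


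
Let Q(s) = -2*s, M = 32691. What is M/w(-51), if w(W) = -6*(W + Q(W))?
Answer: -641/6 ≈ -106.83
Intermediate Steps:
w(W) = 6*W (w(W) = -6*(W - 2*W) = -(-6)*W = 6*W)
M/w(-51) = 32691/((6*(-51))) = 32691/(-306) = 32691*(-1/306) = -641/6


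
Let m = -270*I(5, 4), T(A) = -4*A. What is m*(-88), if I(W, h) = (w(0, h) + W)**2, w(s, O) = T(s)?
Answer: 594000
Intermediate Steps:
w(s, O) = -4*s
I(W, h) = W**2 (I(W, h) = (-4*0 + W)**2 = (0 + W)**2 = W**2)
m = -6750 (m = -270*5**2 = -270*25 = -6750)
m*(-88) = -6750*(-88) = 594000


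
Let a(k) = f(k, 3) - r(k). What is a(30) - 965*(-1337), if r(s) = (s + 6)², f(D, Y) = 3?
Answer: 1288912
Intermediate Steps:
r(s) = (6 + s)²
a(k) = 3 - (6 + k)²
a(30) - 965*(-1337) = (3 - (6 + 30)²) - 965*(-1337) = (3 - 1*36²) + 1290205 = (3 - 1*1296) + 1290205 = (3 - 1296) + 1290205 = -1293 + 1290205 = 1288912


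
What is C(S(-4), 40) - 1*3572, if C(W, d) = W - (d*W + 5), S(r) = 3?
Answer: -3694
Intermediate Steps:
C(W, d) = -5 + W - W*d (C(W, d) = W - (W*d + 5) = W - (5 + W*d) = W + (-5 - W*d) = -5 + W - W*d)
C(S(-4), 40) - 1*3572 = (-5 + 3 - 1*3*40) - 1*3572 = (-5 + 3 - 120) - 3572 = -122 - 3572 = -3694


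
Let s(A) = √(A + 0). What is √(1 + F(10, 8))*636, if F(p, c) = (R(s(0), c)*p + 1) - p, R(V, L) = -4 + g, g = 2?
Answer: 1272*I*√7 ≈ 3365.4*I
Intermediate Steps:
s(A) = √A
R(V, L) = -2 (R(V, L) = -4 + 2 = -2)
F(p, c) = 1 - 3*p (F(p, c) = (-2*p + 1) - p = (1 - 2*p) - p = 1 - 3*p)
√(1 + F(10, 8))*636 = √(1 + (1 - 3*10))*636 = √(1 + (1 - 30))*636 = √(1 - 29)*636 = √(-28)*636 = (2*I*√7)*636 = 1272*I*√7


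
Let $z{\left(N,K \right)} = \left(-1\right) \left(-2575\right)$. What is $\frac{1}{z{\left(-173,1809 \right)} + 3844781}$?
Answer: $\frac{1}{3847356} \approx 2.5992 \cdot 10^{-7}$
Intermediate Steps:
$z{\left(N,K \right)} = 2575$
$\frac{1}{z{\left(-173,1809 \right)} + 3844781} = \frac{1}{2575 + 3844781} = \frac{1}{3847356}$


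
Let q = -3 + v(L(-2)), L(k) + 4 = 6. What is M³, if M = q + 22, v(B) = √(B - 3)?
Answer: (19 + I)³ ≈ 6802.0 + 1082.0*I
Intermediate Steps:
L(k) = 2 (L(k) = -4 + 6 = 2)
v(B) = √(-3 + B)
q = -3 + I (q = -3 + √(-3 + 2) = -3 + √(-1) = -3 + I ≈ -3.0 + 1.0*I)
M = 19 + I (M = (-3 + I) + 22 = 19 + I ≈ 19.0 + 1.0*I)
M³ = (19 + I)³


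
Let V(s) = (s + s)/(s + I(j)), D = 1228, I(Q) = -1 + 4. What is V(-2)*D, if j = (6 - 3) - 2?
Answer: -4912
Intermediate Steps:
j = 1 (j = 3 - 2 = 1)
I(Q) = 3
V(s) = 2*s/(3 + s) (V(s) = (s + s)/(s + 3) = (2*s)/(3 + s) = 2*s/(3 + s))
V(-2)*D = (2*(-2)/(3 - 2))*1228 = (2*(-2)/1)*1228 = (2*(-2)*1)*1228 = -4*1228 = -4912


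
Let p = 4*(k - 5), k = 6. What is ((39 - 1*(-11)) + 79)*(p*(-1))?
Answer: -516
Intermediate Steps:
p = 4 (p = 4*(6 - 5) = 4*1 = 4)
((39 - 1*(-11)) + 79)*(p*(-1)) = ((39 - 1*(-11)) + 79)*(4*(-1)) = ((39 + 11) + 79)*(-4) = (50 + 79)*(-4) = 129*(-4) = -516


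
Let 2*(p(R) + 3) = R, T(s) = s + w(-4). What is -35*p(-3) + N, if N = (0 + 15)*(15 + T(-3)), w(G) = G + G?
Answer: 435/2 ≈ 217.50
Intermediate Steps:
w(G) = 2*G
T(s) = -8 + s (T(s) = s + 2*(-4) = s - 8 = -8 + s)
p(R) = -3 + R/2
N = 60 (N = (0 + 15)*(15 + (-8 - 3)) = 15*(15 - 11) = 15*4 = 60)
-35*p(-3) + N = -35*(-3 + (½)*(-3)) + 60 = -35*(-3 - 3/2) + 60 = -35*(-9/2) + 60 = 315/2 + 60 = 435/2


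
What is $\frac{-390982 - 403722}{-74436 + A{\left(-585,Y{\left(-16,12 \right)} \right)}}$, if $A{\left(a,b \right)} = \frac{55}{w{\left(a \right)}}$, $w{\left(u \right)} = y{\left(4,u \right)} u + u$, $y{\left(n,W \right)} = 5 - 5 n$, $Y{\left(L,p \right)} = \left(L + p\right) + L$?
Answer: $\frac{1301725152}{121926157} \approx 10.676$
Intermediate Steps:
$Y{\left(L,p \right)} = p + 2 L$
$w{\left(u \right)} = - 14 u$ ($w{\left(u \right)} = \left(5 - 20\right) u + u = - 15 u + u = - 14 u$)
$A{\left(a,b \right)} = - \frac{55}{14 a}$ ($A{\left(a,b \right)} = \frac{55}{\left(-14\right) a} = 55 \left(- \frac{1}{14 a}\right) = - \frac{55}{14 a}$)
$\frac{-390982 - 403722}{-74436 + A{\left(-585,Y{\left(-16,12 \right)} \right)}} = \frac{-390982 - 403722}{-74436 - \frac{55}{14 \left(-585\right)}} = - \frac{794704}{-74436 - - \frac{11}{1638}} = - \frac{794704}{-74436 + \frac{11}{1638}} = - \frac{794704}{- \frac{121926157}{1638}} = \left(-794704\right) \left(- \frac{1638}{121926157}\right) = \frac{1301725152}{121926157}$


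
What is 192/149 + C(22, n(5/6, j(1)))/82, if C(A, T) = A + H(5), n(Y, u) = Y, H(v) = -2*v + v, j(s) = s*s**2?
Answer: 18277/12218 ≈ 1.4959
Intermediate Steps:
j(s) = s**3
H(v) = -v
C(A, T) = -5 + A (C(A, T) = A - 1*5 = A - 5 = -5 + A)
192/149 + C(22, n(5/6, j(1)))/82 = 192/149 + (-5 + 22)/82 = 192*(1/149) + 17*(1/82) = 192/149 + 17/82 = 18277/12218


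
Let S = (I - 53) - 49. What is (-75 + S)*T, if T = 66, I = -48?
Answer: -14850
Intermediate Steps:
S = -150 (S = (-48 - 53) - 49 = -101 - 49 = -150)
(-75 + S)*T = (-75 - 150)*66 = -225*66 = -14850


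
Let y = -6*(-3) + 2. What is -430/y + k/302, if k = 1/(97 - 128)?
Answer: -100642/4681 ≈ -21.500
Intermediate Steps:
y = 20 (y = 18 + 2 = 20)
k = -1/31 (k = 1/(-31) = -1/31 ≈ -0.032258)
-430/y + k/302 = -430/20 - 1/31/302 = -430*1/20 - 1/31*1/302 = -43/2 - 1/9362 = -100642/4681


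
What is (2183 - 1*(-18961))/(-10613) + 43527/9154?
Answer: 268399875/97151402 ≈ 2.7627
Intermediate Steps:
(2183 - 1*(-18961))/(-10613) + 43527/9154 = (2183 + 18961)*(-1/10613) + 43527*(1/9154) = 21144*(-1/10613) + 43527/9154 = -21144/10613 + 43527/9154 = 268399875/97151402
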